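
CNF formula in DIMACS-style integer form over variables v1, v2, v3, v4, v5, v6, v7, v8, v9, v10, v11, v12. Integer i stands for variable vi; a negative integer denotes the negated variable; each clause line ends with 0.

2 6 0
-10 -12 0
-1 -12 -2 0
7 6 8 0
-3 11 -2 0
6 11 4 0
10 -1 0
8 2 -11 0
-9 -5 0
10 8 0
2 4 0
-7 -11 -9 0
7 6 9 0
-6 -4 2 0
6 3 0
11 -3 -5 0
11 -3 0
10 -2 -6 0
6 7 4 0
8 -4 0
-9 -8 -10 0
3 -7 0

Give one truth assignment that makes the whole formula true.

Pure literal: v12 appears only negated; assign v12 = False.
Branch on v1: take v1 = True.
  then v10 is forced to True.
Set v2 = True and propagate.
Branch on v3: take v3 = True.
  then v11 is forced to True.
The remaining clauses are satisfied by v4 = False, v5 = True, v6 = True, v7 = False, v8 = False, v9 = False.
Every clause has at least one true literal under this assignment.

v1=T  v2=T  v3=T  v4=F  v5=T  v6=T  v7=F  v8=F  v9=F  v10=T  v11=T  v12=F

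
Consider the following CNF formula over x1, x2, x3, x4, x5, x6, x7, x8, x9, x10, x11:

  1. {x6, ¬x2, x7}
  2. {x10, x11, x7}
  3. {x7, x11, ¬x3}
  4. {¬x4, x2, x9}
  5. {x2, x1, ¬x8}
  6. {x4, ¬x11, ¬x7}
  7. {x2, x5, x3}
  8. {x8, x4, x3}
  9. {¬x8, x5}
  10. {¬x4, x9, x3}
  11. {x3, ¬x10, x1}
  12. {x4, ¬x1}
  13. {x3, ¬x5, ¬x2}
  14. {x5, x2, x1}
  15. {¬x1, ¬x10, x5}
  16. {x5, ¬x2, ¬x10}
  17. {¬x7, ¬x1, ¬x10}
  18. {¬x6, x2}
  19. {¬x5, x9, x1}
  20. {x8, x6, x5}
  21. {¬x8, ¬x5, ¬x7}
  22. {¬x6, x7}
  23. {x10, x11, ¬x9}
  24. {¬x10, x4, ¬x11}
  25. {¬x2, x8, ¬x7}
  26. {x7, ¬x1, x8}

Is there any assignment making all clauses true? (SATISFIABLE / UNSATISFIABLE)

Try x1 = False.
Try x2 = False.
  then x8 is forced to False.
  then x5 is forced to True.
  then x6 is forced to False.
  then x9 is forced to True.
For the remaining variables, x3 = True, x4 = False, x7 = True, x10 = True, x11 = False works.
So x1=False, x2=False, x3=True, x4=False, x5=True, x6=False, x7=True, x8=False, x9=True, x10=True, x11=False is a satisfying assignment.

SATISFIABLE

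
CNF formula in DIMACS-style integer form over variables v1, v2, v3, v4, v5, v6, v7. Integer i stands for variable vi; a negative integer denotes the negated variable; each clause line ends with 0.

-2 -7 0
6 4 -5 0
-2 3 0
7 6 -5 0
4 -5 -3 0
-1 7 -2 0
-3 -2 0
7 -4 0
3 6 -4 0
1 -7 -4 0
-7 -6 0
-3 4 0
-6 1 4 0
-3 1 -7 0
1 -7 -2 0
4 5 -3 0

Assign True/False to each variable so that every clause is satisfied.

v1 = T  v2 = F  v3 = F  v4 = F  v5 = F  v6 = F  v7 = F

Check each clause:
  1. {¬v2, ¬v7} — ¬v7 is true.
  2. {¬v5, v4, v6} — ¬v5 is true.
  3. {v3, ¬v2} — ¬v2 is true.
  4. {v7, v6, ¬v5} — ¬v5 is true.
  5. {¬v3, ¬v5, v4} — ¬v5 is true.
  6. {¬v1, v7, ¬v2} — ¬v2 is true.
  7. {¬v2, ¬v3} — ¬v3 is true.
  8. {¬v4, v7} — ¬v4 is true.
  9. {v3, ¬v4, v6} — ¬v4 is true.
  10. {v1, ¬v7, ¬v4} — v1 is true.
  11. {¬v7, ¬v6} — ¬v7 is true.
  12. {v4, ¬v3} — ¬v3 is true.
  13. {v4, v1, ¬v6} — v1 is true.
  14. {¬v3, ¬v7, v1} — ¬v7 is true.
  15. {¬v7, ¬v2, v1} — ¬v7 is true.
  16. {v5, v4, ¬v3} — ¬v3 is true.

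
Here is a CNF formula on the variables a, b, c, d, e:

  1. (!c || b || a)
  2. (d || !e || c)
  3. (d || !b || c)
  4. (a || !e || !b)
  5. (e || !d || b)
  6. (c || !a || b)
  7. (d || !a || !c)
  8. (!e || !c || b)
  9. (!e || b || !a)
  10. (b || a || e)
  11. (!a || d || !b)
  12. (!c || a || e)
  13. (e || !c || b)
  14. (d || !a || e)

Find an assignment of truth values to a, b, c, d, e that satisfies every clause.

a=True, b=True, c=False, d=True, e=False

Branch on a: take a = True.
Set b = True and propagate.
  then d is forced to True.
c, e are now unconstrained; take c = False, e = False.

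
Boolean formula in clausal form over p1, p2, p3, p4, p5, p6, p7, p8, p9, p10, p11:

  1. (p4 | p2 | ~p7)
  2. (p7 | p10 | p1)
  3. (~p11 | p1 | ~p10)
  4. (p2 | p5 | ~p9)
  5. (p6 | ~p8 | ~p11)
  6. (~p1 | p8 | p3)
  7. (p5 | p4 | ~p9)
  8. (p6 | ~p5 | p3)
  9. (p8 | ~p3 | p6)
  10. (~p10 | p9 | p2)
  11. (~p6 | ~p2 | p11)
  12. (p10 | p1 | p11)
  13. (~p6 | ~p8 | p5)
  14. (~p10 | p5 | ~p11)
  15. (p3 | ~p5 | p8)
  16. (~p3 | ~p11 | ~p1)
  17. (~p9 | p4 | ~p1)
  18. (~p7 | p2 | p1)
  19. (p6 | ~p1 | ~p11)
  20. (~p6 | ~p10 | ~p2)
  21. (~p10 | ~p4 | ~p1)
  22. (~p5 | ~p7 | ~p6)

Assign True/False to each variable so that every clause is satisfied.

Branch on p1: take p1 = True.
The remaining clauses are satisfied by p2 = True, p3 = True, p4 = False, p5 = True, p6 = False, p7 = False, p8 = True, p9 = False, p10 = True, p11 = False.
Check each clause:
  1. (p2 | ~p7 | p4) — ~p7 is true.
  2. (p10 | p1 | p7) — p1 is true.
  3. (~p10 | ~p11 | p1) — p1 is true.
  4. (p5 | ~p9 | p2) — p2 is true.
  5. (~p8 | ~p11 | p6) — ~p11 is true.
  6. (p3 | ~p1 | p8) — p8 is true.
  7. (~p9 | p5 | p4) — p5 is true.
  8. (~p5 | p6 | p3) — p3 is true.
  9. (~p3 | p6 | p8) — p8 is true.
  10. (p2 | ~p10 | p9) — p2 is true.
  11. (p11 | ~p6 | ~p2) — ~p6 is true.
  12. (p11 | p10 | p1) — p1 is true.
  13. (p5 | ~p6 | ~p8) — ~p6 is true.
  14. (~p10 | ~p11 | p5) — ~p11 is true.
  15. (p8 | p3 | ~p5) — p8 is true.
  16. (~p1 | ~p11 | ~p3) — ~p11 is true.
  17. (~p9 | p4 | ~p1) — ~p9 is true.
  18. (p2 | ~p7 | p1) — p1 is true.
  19. (~p11 | p6 | ~p1) — ~p11 is true.
  20. (~p10 | ~p6 | ~p2) — ~p6 is true.
  21. (~p10 | ~p4 | ~p1) — ~p4 is true.
  22. (~p7 | ~p6 | ~p5) — ~p7 is true.

p1=T  p2=T  p3=T  p4=F  p5=T  p6=F  p7=F  p8=T  p9=F  p10=T  p11=F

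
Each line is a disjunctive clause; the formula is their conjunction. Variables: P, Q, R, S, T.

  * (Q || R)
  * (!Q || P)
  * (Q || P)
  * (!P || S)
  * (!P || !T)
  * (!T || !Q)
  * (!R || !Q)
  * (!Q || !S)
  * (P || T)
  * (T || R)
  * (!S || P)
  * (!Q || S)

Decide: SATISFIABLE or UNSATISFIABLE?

SATISFIABLE

Try P = True.
  then S is forced to True.
  then T is forced to False.
  then Q is forced to False.
  then R is forced to True.
So P=1  Q=0  R=1  S=1  T=0 is a satisfying assignment.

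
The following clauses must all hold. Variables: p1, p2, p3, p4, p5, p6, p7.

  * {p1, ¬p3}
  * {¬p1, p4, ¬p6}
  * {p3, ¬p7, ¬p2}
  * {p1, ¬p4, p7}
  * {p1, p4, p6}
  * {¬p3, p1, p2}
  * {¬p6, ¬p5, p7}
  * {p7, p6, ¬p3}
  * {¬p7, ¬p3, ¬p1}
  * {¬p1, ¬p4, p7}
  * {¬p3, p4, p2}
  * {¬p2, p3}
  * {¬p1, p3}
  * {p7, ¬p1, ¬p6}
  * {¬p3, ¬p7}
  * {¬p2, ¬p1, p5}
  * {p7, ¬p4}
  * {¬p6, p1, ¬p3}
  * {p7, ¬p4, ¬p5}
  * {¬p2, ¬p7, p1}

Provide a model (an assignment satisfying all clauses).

Set p1 = False and propagate.
  then p3 is forced to False.
  then p2 is forced to False.
Branch on p4: take p4 = False.
  then p6 is forced to True.
Branch on p5: take p5 = False.
p7 is now unconstrained; take p7 = True.

p1=0  p2=0  p3=0  p4=0  p5=0  p6=1  p7=1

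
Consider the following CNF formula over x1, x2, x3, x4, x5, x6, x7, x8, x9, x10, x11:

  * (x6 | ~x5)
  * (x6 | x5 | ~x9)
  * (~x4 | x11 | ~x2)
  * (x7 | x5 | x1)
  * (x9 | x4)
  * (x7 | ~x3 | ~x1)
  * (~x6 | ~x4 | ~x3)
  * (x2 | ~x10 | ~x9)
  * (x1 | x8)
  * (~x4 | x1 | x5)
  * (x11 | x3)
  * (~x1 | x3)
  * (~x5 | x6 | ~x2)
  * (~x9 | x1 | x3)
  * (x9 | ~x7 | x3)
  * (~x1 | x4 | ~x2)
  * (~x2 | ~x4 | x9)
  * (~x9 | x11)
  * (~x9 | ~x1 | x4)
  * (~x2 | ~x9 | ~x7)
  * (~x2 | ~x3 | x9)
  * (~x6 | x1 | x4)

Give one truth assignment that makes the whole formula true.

Pure literal: x8 appears only positively; assign x8 = True.
Pure literal: x10 appears only negated; assign x10 = False.
Set x1 = True and propagate.
  then x3 is forced to True.
  then x7 is forced to True.
Try x2 = False.
For the remaining variables, x4 = True, x5 = False, x6 = False, x9 = False, x11 = False works.

x1 = True, x2 = False, x3 = True, x4 = True, x5 = False, x6 = False, x7 = True, x8 = True, x9 = False, x10 = False, x11 = False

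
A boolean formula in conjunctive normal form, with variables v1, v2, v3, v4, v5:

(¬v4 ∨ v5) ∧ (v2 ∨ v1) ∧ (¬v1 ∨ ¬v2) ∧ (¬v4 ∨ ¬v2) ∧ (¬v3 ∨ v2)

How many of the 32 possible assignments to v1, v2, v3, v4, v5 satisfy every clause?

7

The models are:
  v1=0 v2=1 v3=0 v4=0 v5=0
  v1=0 v2=1 v3=0 v4=0 v5=1
  v1=0 v2=1 v3=1 v4=0 v5=0
  v1=0 v2=1 v3=1 v4=0 v5=1
  v1=1 v2=0 v3=0 v4=0 v5=0
  v1=1 v2=0 v3=0 v4=0 v5=1
  v1=1 v2=0 v3=0 v4=1 v5=1
That's 7 in total.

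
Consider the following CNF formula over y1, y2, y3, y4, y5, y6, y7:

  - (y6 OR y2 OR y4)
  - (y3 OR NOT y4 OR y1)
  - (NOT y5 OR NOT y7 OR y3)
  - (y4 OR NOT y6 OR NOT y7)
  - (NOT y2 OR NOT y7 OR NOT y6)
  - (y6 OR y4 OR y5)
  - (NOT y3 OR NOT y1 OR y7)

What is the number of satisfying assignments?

Split on y4, then y6.
  y4=1, y6=1: 13 of the 32 assignments to (y1,y2,y3,y5,y7) work.
  y4=1, y6=0: y2 free; 9 ways for (y1,y3,y5,y7) × 2^1 = 18.
  y4=0, y6=1: y2, y5 free; 3 ways for (y1,y3,y7) × 2^2 = 12.
  y4=0, y6=0: 5 of the 32 assignments to (y1,y2,y3,y5,y7) work.
Total: 13 + 18 + 12 + 5 = 48.

48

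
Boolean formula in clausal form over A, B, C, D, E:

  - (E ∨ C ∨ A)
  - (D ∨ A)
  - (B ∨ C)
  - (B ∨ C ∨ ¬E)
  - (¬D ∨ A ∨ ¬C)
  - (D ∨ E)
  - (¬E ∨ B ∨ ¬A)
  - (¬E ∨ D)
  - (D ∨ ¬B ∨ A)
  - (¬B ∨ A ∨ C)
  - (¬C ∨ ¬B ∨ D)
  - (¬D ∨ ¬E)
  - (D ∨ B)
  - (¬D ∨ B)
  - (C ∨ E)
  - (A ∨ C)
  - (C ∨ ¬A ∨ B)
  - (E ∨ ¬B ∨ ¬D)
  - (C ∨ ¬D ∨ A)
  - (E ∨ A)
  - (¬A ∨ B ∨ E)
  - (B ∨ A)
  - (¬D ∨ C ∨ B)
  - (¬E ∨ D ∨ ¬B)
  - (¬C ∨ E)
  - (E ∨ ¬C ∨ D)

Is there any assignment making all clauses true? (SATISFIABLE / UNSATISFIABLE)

UNSATISFIABLE

B = True:
  D = True:
    propagation gives E=False; an empty clause results — contradiction.
  D = False:
    propagation gives A=True, E=True; an empty clause results — contradiction.
B = False:
  propagation gives C=True, D=True; an empty clause results — contradiction.
Every branch closes, so no satisfying assignment exists.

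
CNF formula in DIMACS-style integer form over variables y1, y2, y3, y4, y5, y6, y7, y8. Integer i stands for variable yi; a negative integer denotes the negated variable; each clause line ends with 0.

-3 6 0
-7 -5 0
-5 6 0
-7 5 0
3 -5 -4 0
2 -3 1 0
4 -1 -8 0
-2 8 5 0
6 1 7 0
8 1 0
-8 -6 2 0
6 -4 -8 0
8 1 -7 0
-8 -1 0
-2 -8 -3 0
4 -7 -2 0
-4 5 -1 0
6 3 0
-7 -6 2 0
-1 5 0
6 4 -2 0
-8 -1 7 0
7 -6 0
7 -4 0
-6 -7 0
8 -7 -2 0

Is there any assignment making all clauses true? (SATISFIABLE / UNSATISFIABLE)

UNSATISFIABLE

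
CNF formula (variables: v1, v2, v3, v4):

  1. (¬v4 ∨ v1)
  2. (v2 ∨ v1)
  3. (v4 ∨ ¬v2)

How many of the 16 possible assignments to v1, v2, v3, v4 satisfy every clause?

6

Satisfying assignments:
  v1=T v2=F v3=F v4=F
  v1=T v2=F v3=F v4=T
  v1=T v2=F v3=T v4=F
  v1=T v2=F v3=T v4=T
  v1=T v2=T v3=F v4=T
  v1=T v2=T v3=T v4=T
That's 6 in total.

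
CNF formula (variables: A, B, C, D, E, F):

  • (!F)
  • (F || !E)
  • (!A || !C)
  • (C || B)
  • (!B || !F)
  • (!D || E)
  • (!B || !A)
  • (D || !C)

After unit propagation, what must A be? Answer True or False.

Unit clause (!F) sets F = False.
(!E || F) with F = False leaves only !E, so E = False.
In (!D || E), E is now false; !D must hold, so D = False.
(!C || D) with D = False leaves only !C, so C = False.
From (C || B) and C = False: B = True.
(!A || !B) with B = True leaves only !A, so A = False.

False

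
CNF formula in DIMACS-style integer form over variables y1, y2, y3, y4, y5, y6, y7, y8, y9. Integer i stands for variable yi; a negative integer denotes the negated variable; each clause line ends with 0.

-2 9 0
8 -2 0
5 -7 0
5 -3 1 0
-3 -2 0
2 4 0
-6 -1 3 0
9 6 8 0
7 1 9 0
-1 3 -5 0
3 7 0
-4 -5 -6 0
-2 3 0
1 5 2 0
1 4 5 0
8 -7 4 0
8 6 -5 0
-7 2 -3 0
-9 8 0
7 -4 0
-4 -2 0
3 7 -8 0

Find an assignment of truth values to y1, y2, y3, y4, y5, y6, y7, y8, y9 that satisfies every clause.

y1 = F  y2 = F  y3 = F  y4 = T  y5 = T  y6 = F  y7 = T  y8 = T  y9 = T

Branch on y1: take y1 = False.
Branch on y2: take y2 = False.
  then y4 is forced to True.
  then y5 is forced to True.
  then y6 is forced to False.
  then y8 is forced to True.
  then y7 is forced to True.
  then y3 is forced to False.
y9 is now unconstrained; take y9 = True.
Every clause has at least one true literal under this assignment.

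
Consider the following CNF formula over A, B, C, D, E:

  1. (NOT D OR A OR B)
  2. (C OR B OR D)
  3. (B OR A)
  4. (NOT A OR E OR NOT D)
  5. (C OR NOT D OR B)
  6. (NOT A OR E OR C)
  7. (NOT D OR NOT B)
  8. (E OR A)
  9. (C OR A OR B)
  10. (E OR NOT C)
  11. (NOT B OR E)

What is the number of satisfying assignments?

The models are:
  A=0 B=1 C=0 D=0 E=1
  A=0 B=1 C=1 D=0 E=1
  A=1 B=0 C=1 D=0 E=1
  A=1 B=0 C=1 D=1 E=1
  A=1 B=1 C=0 D=0 E=1
  A=1 B=1 C=1 D=0 E=1
That's 6 in total.

6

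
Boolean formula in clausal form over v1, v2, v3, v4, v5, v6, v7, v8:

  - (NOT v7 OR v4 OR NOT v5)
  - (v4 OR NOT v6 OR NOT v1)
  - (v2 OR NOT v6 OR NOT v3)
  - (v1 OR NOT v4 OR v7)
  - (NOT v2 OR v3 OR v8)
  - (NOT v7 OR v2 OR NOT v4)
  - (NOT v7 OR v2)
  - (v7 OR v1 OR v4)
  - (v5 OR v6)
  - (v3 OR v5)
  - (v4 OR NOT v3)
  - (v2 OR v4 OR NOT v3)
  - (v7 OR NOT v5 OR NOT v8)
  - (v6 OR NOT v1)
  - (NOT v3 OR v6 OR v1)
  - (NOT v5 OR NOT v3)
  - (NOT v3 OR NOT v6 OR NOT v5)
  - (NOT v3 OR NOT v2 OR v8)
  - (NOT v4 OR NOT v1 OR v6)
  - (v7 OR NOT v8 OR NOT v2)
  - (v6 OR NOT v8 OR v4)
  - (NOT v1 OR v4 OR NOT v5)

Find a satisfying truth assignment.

v1=True, v2=True, v3=True, v4=True, v5=False, v6=True, v7=True, v8=True

Branch on v1: take v1 = True.
  then v6 is forced to True.
  then v4 is forced to True.
The remaining clauses are satisfied by v2 = True, v3 = True, v5 = False, v7 = True, v8 = True.
Every clause has at least one true literal under this assignment.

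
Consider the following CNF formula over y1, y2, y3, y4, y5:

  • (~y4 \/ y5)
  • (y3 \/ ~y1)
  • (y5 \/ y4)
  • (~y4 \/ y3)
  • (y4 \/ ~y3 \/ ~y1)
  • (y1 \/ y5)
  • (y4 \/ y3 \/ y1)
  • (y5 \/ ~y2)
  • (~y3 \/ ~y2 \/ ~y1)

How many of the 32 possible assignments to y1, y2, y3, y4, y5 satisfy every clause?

The models are:
  y1=F y2=F y3=T y4=F y5=T
  y1=F y2=F y3=T y4=T y5=T
  y1=F y2=T y3=T y4=F y5=T
  y1=F y2=T y3=T y4=T y5=T
  y1=T y2=F y3=T y4=T y5=T
That's 5 in total.

5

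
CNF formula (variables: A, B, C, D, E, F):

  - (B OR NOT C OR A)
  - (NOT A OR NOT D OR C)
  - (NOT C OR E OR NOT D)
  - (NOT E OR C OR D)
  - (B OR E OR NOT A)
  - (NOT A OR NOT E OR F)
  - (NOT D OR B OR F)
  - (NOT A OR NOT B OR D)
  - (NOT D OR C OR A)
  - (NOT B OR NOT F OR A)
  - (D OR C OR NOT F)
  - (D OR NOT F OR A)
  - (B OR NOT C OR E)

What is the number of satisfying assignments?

8

Split on A, then D.
  A=T, D=T: remaining (B,C,E,F) ∈ {(F,T,T,T); (T,T,T,T)} — 2.
  A=T, D=F: remaining (B,C,E,F) ∈ {(F,T,T,T)} — 1.
  A=F, D=T: remaining (B,C,E,F) ∈ {(T,T,T,F)} — 1.
  A=F, D=F: remaining (B,C,E,F) ∈ {(F,F,F,F); (T,F,F,F); (T,T,F,F); (T,T,T,F)} — 4.
Total: 2 + 1 + 1 + 4 = 8.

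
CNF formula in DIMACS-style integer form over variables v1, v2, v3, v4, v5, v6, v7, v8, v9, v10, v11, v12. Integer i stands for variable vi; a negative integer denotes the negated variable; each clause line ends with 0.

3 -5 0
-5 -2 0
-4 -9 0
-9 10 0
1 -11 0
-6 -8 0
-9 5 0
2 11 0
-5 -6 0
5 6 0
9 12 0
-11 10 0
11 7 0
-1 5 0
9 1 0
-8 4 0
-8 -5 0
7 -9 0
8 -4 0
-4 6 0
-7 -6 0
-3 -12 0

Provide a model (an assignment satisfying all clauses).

v10 occurs only positively in the remaining clauses — set v10 = True.
Branch on v1: take v1 = True.
  then v5 is forced to True.
  then v3 is forced to True.
  then v2 is forced to False.
  then v11 is forced to True.
  then v6 is forced to False.
  then v8 is forced to False.
  then v4 is forced to False.
  then v12 is forced to False.
  then v9 is forced to True.
  then v7 is forced to True.

v1=T  v2=F  v3=T  v4=F  v5=T  v6=F  v7=T  v8=F  v9=T  v10=T  v11=T  v12=F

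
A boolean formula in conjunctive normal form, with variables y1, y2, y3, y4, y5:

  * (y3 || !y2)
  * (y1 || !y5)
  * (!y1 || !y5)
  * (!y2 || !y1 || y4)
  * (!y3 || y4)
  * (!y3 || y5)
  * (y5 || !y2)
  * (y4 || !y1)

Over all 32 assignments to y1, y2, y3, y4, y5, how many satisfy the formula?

3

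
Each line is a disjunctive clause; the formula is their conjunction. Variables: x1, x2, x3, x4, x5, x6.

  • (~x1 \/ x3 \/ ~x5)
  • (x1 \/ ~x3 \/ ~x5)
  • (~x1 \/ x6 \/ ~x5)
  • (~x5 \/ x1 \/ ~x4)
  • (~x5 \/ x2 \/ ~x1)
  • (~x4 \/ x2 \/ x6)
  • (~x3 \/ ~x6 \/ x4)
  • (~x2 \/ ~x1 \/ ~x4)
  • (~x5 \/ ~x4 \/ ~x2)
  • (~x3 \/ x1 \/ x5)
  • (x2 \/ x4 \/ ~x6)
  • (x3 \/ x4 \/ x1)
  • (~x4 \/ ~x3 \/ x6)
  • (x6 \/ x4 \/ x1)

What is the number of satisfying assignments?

10

Split on x1, then x4.
  x1=1, x4=1: remaining (x2,x3,x5,x6) ∈ {(0,0,0,1); (0,1,0,1)} — 2.
  x1=1, x4=0: 5 of the 16 assignments to (x2,x3,x5,x6) work.
  x1=0, x4=1: remaining (x2,x3,x5,x6) ∈ {(0,0,0,1); (1,0,0,0); (1,0,0,1)} — 3.
  x1=0, x4=0: a clause becomes empty — 0.
Total: 2 + 5 + 3 + 0 = 10.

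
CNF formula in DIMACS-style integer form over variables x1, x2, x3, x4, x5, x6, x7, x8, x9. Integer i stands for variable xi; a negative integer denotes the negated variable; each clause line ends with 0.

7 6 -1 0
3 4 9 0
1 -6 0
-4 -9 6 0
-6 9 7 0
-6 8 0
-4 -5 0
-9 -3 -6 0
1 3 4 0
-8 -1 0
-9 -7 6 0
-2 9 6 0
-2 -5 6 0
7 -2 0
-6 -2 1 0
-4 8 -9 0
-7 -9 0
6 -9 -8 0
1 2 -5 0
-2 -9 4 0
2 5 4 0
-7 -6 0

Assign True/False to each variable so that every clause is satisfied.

Try x1 = False.
  then x6 is forced to False.
Try x2 = False.
  then x5 is forced to False.
  then x4 is forced to True.
  then x9 is forced to False.
x3, x7, x8 are now unconstrained; take x3 = False, x7 = False, x8 = False.

x1 = F, x2 = F, x3 = F, x4 = T, x5 = F, x6 = F, x7 = F, x8 = F, x9 = F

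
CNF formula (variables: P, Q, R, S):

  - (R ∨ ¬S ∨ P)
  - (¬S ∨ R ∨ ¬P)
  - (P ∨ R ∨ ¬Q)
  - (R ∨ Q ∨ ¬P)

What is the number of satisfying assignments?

Split on P, then R.
  P=1, R=1: remaining (Q,S) ∈ {(0,0); (0,1); (1,0); (1,1)} — 4.
  P=1, R=0: remaining (Q,S) ∈ {(1,0)} — 1.
  P=0, R=1: remaining (Q,S) ∈ {(0,0); (0,1); (1,0); (1,1)} — 4.
  P=0, R=0: remaining (Q,S) ∈ {(0,0)} — 1.
Total: 4 + 1 + 4 + 1 = 10.

10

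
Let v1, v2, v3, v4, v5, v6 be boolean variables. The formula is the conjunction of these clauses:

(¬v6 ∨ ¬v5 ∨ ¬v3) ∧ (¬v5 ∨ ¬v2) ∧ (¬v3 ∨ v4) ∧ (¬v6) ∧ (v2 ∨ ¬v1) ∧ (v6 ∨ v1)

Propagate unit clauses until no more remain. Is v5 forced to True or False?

(¬v6) stands alone — v6 = False.
In (v6 ∨ v1), v6 is now false; v1 must hold, so v1 = True.
In (v2 ∨ ¬v1), ¬v1 is now false; v2 must hold, so v2 = True.
(¬v2 ∨ ¬v5) with v2 = True leaves only ¬v5, so v5 = False.

False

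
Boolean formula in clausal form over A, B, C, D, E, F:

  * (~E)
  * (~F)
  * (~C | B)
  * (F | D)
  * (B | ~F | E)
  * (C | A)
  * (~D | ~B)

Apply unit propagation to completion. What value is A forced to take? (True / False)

(~E) is a unit clause: E = False.
Unit clause (~F) sets F = False.
(F | D): since F = False, the clause reduces to (D). D = True.
(~B | ~D): since D = True, the clause reduces to (~B). B = False.
From (B | ~C) and B = False: C = False.
In (C | A), C is now false; A must hold, so A = True.

True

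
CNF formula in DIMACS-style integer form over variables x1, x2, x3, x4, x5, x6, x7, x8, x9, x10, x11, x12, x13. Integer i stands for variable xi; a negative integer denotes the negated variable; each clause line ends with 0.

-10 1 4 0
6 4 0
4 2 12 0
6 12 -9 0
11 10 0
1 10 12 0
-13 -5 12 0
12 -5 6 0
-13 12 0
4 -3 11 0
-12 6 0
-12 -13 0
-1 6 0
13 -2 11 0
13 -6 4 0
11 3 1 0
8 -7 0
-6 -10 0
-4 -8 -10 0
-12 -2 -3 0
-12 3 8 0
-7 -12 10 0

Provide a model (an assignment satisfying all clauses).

Pure literal: x5 appears only negated; assign x5 = False.
Pure literal: x7 appears only negated; assign x7 = False.
Branch on x1: take x1 = False.
Try x2 = False.
Branch on x3: take x3 = False.
  then x11 is forced to True.
For the remaining variables, x4 = True, x6 = True, x8 = True, x9 = True, x10 = False, x12 = True, x13 = False works.

x1=0, x2=0, x3=0, x4=1, x5=0, x6=1, x7=0, x8=1, x9=1, x10=0, x11=1, x12=1, x13=0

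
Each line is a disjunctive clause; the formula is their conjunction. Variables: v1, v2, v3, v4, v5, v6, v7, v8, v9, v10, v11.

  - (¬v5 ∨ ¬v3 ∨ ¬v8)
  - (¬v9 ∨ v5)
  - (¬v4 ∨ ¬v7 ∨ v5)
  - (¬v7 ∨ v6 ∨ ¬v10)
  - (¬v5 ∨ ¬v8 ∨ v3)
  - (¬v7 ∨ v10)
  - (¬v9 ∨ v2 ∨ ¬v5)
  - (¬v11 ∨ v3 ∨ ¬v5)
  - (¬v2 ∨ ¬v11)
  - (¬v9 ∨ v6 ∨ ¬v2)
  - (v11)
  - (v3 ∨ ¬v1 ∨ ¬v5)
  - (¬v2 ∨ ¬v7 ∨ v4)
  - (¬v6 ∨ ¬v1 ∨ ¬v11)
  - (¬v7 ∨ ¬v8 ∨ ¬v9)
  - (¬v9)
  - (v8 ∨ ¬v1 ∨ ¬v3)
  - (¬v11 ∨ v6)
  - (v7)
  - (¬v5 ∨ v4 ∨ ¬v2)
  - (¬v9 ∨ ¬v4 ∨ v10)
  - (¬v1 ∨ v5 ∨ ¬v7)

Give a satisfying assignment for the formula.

v1=0, v2=0, v3=1, v4=0, v5=0, v6=1, v7=1, v8=0, v9=0, v10=1, v11=1

(v11) is a unit clause, so v11 = True.
Unit propagation: (¬v2) forces v2 = False.
(¬v9) is a unit clause, so v9 = False.
Unit propagation: (v6) forces v6 = True.
The clause (¬v1) is unit: v1 must be False.
Unit propagation: (v7) forces v7 = True.
Unit propagation: (v10) forces v10 = True.
Pure literal: v4 appears only negated; assign v4 = False.
Pure literal: v8 appears only negated; assign v8 = False.
Try v3 = True.
v5 is now unconstrained; take v5 = False.
Every clause has at least one true literal under this assignment.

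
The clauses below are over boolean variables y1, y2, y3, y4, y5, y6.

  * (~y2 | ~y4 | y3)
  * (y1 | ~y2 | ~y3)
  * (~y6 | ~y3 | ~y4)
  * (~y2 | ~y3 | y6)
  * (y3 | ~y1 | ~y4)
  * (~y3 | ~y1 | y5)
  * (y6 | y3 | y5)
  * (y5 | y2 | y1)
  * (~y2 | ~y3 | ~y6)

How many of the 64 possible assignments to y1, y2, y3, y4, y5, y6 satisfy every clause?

19

Case analysis on y3 and y2:
  y3=T, y2=T: a clause becomes empty — 0.
  y3=T, y2=F: y1 free; 3 ways for (y4,y5,y6) × 2^1 = 6.
  y3=F, y2=T: y1 free; 3 ways for (y4,y5,y6) × 2^1 = 6.
  y3=F, y2=F: 7 of the 16 assignments to (y1,y4,y5,y6) work.
Total: 0 + 6 + 6 + 7 = 19.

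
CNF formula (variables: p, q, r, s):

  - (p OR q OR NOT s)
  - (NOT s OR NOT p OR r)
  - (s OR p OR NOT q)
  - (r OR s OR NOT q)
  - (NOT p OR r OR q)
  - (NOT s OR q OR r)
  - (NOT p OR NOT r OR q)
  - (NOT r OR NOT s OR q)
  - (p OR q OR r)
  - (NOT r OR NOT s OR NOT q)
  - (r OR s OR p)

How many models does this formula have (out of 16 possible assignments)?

3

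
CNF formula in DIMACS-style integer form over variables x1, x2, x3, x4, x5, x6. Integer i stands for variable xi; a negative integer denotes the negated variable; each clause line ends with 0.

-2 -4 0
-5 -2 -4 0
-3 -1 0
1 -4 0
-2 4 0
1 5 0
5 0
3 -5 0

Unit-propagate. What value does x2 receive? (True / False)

Unit clause (x5) sets x5 = True.
(!x5 || x3) with x5 = True leaves only x3, so x3 = True.
(!x3 || !x1): since x3 = True, the clause reduces to (!x1). x1 = False.
In (x1 || !x4), x1 is now false; !x4 must hold, so x4 = False.
(!x2 || x4) with x4 = False leaves only !x2, so x2 = False.

False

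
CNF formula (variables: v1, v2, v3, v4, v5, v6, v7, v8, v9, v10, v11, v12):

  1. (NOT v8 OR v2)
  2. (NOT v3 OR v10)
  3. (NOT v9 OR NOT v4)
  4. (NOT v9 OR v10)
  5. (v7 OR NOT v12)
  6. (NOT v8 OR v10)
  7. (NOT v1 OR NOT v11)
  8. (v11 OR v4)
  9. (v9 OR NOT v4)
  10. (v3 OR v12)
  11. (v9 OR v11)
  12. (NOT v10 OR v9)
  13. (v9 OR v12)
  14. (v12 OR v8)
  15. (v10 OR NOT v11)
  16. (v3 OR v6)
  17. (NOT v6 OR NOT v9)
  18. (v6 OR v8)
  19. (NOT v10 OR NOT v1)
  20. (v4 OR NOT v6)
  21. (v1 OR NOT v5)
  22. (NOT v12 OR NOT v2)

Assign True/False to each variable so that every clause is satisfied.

Pure literal: v5 appears only negated; assign v5 = False.
Try v1 = False.
The remaining clauses are satisfied by v2 = True, v3 = True, v4 = False, v6 = False, v7 = False, v8 = True, v9 = True, v10 = True, v11 = True, v12 = False.
Every clause has at least one true literal under this assignment.
Check each clause:
  1. (NOT v8 OR v2) — v2 is true.
  2. (v10 OR NOT v3) — v10 is true.
  3. (NOT v9 OR NOT v4) — NOT v4 is true.
  4. (v10 OR NOT v9) — v10 is true.
  5. (v7 OR NOT v12) — NOT v12 is true.
  6. (NOT v8 OR v10) — v10 is true.
  7. (NOT v11 OR NOT v1) — NOT v1 is true.
  8. (v4 OR v11) — v11 is true.
  9. (v9 OR NOT v4) — v9 is true.
  10. (v12 OR v3) — v3 is true.
  11. (v9 OR v11) — v9 is true.
  12. (v9 OR NOT v10) — v9 is true.
  13. (v12 OR v9) — v9 is true.
  14. (v8 OR v12) — v8 is true.
  15. (v10 OR NOT v11) — v10 is true.
  16. (v3 OR v6) — v3 is true.
  17. (NOT v6 OR NOT v9) — NOT v6 is true.
  18. (v6 OR v8) — v8 is true.
  19. (NOT v1 OR NOT v10) — NOT v1 is true.
  20. (NOT v6 OR v4) — NOT v6 is true.
  21. (v1 OR NOT v5) — NOT v5 is true.
  22. (NOT v2 OR NOT v12) — NOT v12 is true.

v1=False, v2=True, v3=True, v4=False, v5=False, v6=False, v7=False, v8=True, v9=True, v10=True, v11=True, v12=False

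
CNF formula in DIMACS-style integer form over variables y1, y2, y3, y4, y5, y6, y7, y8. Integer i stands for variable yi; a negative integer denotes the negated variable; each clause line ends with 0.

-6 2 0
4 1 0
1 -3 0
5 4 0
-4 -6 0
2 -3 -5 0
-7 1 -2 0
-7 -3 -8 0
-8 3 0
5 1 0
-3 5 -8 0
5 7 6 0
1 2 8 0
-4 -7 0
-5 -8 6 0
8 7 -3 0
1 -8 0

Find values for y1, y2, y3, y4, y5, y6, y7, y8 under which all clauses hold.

Pure literal: y1 appears only positively; assign y1 = True.
Branch on y2: take y2 = True.
For the remaining variables, y3 = True, y4 = False, y5 = True, y6 = False, y7 = True, y8 = False works.
Every clause has at least one true literal under this assignment.
Check each clause:
  1. (!y6 || y2) — y2 is true.
  2. (y4 || y1) — y1 is true.
  3. (y1 || !y3) — y1 is true.
  4. (y4 || y5) — y5 is true.
  5. (!y6 || !y4) — !y6 is true.
  6. (!y5 || y2 || !y3) — y2 is true.
  7. (y1 || !y2 || !y7) — y1 is true.
  8. (!y3 || !y7 || !y8) — !y8 is true.
  9. (y3 || !y8) — !y8 is true.
  10. (y5 || y1) — y1 is true.
  11. (!y3 || !y8 || y5) — !y8 is true.
  12. (y6 || y5 || y7) — y5 is true.
  13. (y8 || y2 || y1) — y1 is true.
  14. (!y4 || !y7) — !y4 is true.
  15. (!y8 || !y5 || y6) — !y8 is true.
  16. (y7 || y8 || !y3) — y7 is true.
  17. (!y8 || y1) — !y8 is true.

y1=True, y2=True, y3=True, y4=False, y5=True, y6=False, y7=True, y8=False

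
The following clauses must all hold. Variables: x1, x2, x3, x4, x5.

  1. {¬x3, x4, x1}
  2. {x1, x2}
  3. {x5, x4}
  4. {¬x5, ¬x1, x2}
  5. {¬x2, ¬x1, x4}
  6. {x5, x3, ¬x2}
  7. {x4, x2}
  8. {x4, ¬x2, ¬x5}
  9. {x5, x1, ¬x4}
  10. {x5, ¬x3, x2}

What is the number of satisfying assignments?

The models are:
  x1=0 x2=1 x3=0 x4=1 x5=1
  x1=0 x2=1 x3=1 x4=1 x5=1
  x1=1 x2=0 x3=0 x4=1 x5=0
  x1=1 x2=1 x3=0 x4=1 x5=1
  x1=1 x2=1 x3=1 x4=1 x5=0
  x1=1 x2=1 x3=1 x4=1 x5=1
Count: 6.

6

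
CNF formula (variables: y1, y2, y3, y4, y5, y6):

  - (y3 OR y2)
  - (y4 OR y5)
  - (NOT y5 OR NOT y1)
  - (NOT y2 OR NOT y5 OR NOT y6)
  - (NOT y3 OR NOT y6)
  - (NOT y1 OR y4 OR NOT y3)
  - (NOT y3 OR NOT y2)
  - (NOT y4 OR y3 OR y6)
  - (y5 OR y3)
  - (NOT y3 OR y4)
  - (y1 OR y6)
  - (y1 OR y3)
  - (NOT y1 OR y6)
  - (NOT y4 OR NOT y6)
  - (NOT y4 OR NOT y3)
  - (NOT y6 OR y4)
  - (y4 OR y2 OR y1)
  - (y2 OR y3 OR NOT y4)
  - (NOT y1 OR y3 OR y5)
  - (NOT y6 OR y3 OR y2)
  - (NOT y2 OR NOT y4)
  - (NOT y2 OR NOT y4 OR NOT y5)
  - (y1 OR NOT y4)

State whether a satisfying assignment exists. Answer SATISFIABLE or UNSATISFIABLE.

y3 = True:
  propagation gives y6=False, y2=False, y4=True; an empty clause results — contradiction.
y3 = False:
  propagation gives y2=True, y5=True, y1=False; an empty clause results — contradiction.
Every branch closes, so no satisfying assignment exists.

UNSATISFIABLE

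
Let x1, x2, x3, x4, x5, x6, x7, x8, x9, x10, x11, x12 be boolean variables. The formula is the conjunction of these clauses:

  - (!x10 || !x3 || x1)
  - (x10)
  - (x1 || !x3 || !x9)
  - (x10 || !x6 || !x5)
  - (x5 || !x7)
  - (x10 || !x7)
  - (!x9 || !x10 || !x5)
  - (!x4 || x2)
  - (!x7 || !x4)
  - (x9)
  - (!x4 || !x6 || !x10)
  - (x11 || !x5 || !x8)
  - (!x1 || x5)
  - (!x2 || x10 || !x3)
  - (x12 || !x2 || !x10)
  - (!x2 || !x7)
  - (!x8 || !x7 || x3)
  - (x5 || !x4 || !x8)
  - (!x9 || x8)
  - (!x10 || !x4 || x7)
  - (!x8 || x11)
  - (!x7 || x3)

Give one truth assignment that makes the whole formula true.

x1=False, x2=True, x3=False, x4=False, x5=False, x6=False, x7=False, x8=True, x9=True, x10=True, x11=True, x12=True

Check each clause:
  1. (!x10 || !x3 || x1) — !x3 is true.
  2. (x10) — x10 is true.
  3. (x1 || !x9 || !x3) — !x3 is true.
  4. (x10 || !x6 || !x5) — x10 is true.
  5. (!x7 || x5) — !x7 is true.
  6. (x10 || !x7) — !x7 is true.
  7. (!x9 || !x5 || !x10) — !x5 is true.
  8. (!x4 || x2) — x2 is true.
  9. (!x4 || !x7) — !x7 is true.
  10. (x9) — x9 is true.
  11. (!x10 || !x4 || !x6) — !x6 is true.
  12. (!x5 || !x8 || x11) — x11 is true.
  13. (x5 || !x1) — !x1 is true.
  14. (x10 || !x3 || !x2) — x10 is true.
  15. (!x10 || !x2 || x12) — x12 is true.
  16. (!x2 || !x7) — !x7 is true.
  17. (!x8 || x3 || !x7) — !x7 is true.
  18. (x5 || !x4 || !x8) — !x4 is true.
  19. (!x9 || x8) — x8 is true.
  20. (x7 || !x4 || !x10) — !x4 is true.
  21. (!x8 || x11) — x11 is true.
  22. (!x7 || x3) — !x7 is true.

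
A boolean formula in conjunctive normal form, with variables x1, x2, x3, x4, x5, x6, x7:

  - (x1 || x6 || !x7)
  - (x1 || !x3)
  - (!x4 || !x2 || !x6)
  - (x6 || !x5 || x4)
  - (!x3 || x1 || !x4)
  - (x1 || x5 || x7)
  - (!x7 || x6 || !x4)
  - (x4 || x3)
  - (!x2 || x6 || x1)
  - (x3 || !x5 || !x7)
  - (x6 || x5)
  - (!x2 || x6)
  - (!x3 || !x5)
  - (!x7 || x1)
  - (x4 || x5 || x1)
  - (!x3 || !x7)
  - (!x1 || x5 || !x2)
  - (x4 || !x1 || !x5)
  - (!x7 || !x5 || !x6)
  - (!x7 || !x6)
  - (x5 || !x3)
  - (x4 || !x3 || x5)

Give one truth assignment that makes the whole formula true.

x1=T, x2=F, x3=F, x4=T, x5=T, x6=T, x7=F

x2 occurs only negated in the remaining clauses — set x2 = False.
Branch on x1: take x1 = True.
For the remaining variables, x3 = False, x4 = True, x5 = True, x6 = True, x7 = False works.
Check each clause:
  1. (x1 || x6 || !x7) — x1 is true.
  2. (!x3 || x1) — x1 is true.
  3. (!x4 || !x2 || !x6) — !x2 is true.
  4. (x6 || x4 || !x5) — x4 is true.
  5. (x1 || !x4 || !x3) — x1 is true.
  6. (x7 || x1 || x5) — x1 is true.
  7. (!x4 || !x7 || x6) — !x7 is true.
  8. (x4 || x3) — x4 is true.
  9. (!x2 || x6 || x1) — x1 is true.
  10. (x3 || !x5 || !x7) — !x7 is true.
  11. (x5 || x6) — x5 is true.
  12. (x6 || !x2) — x6 is true.
  13. (!x3 || !x5) — !x3 is true.
  14. (x1 || !x7) — x1 is true.
  15. (x1 || x4 || x5) — x1 is true.
  16. (!x7 || !x3) — !x7 is true.
  17. (!x2 || !x1 || x5) — x5 is true.
  18. (!x5 || !x1 || x4) — x4 is true.
  19. (!x5 || !x6 || !x7) — !x7 is true.
  20. (!x6 || !x7) — !x7 is true.
  21. (!x3 || x5) — x5 is true.
  22. (!x3 || x4 || x5) — x5 is true.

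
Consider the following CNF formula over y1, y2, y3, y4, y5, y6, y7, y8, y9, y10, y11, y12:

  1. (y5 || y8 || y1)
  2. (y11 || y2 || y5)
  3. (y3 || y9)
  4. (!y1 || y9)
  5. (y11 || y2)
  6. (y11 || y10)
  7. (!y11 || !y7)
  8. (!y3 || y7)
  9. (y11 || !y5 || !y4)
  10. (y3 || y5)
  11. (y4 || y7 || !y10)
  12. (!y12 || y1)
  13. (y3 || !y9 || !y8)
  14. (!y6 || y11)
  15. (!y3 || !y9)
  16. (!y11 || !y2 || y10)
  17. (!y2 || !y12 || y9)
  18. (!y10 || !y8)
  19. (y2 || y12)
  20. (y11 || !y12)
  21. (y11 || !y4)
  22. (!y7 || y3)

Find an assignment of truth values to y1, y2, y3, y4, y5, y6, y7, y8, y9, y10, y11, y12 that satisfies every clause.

y6 occurs only negated in the remaining clauses — set y6 = False.
Branch on y1: take y1 = True.
  then y9 is forced to True.
  then y3 is forced to False.
  then y5 is forced to True.
  then y8 is forced to False.
  then y7 is forced to False.
Branch on y2: take y2 = False.
  then y11 is forced to True.
  then y12 is forced to True.
Branch on y4: take y4 = False.
  then y10 is forced to False.
Every clause has at least one true literal under this assignment.

y1=1, y2=0, y3=0, y4=0, y5=1, y6=0, y7=0, y8=0, y9=1, y10=0, y11=1, y12=1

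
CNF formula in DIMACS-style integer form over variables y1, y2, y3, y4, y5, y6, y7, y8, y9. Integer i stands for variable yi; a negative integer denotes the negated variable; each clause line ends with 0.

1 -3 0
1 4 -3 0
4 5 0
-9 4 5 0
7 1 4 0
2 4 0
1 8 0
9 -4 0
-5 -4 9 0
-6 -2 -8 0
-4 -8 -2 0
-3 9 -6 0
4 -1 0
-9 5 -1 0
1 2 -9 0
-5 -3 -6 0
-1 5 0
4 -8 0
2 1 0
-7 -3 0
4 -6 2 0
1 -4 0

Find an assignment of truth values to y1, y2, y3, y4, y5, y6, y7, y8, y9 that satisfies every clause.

Pure literal: y6 appears only negated; assign y6 = False.
Branch on y1: take y1 = True.
  then y4 is forced to True.
  then y9 is forced to True.
  then y5 is forced to True.
Try y2 = True.
  then y8 is forced to False.
Branch on y3: take y3 = True.
  then y7 is forced to False.
Check each clause:
  1. (y1 || !y3) — y1 is true.
  2. (y1 || y4 || !y3) — y1 is true.
  3. (y4 || y5) — y4 is true.
  4. (y4 || !y9 || y5) — y4 is true.
  5. (y7 || y1 || y4) — y1 is true.
  6. (y2 || y4) — y2 is true.
  7. (y8 || y1) — y1 is true.
  8. (!y4 || y9) — y9 is true.
  9. (!y4 || !y5 || y9) — y9 is true.
  10. (!y8 || !y6 || !y2) — !y8 is true.
  11. (!y4 || !y8 || !y2) — !y8 is true.
  12. (!y3 || !y6 || y9) — y9 is true.
  13. (!y1 || y4) — y4 is true.
  14. (!y9 || y5 || !y1) — y5 is true.
  15. (y2 || y1 || !y9) — y1 is true.
  16. (!y3 || !y6 || !y5) — !y6 is true.
  17. (y5 || !y1) — y5 is true.
  18. (!y8 || y4) — !y8 is true.
  19. (y2 || y1) — y1 is true.
  20. (!y7 || !y3) — !y7 is true.
  21. (y2 || y4 || !y6) — !y6 is true.
  22. (!y4 || y1) — y1 is true.

y1 = True, y2 = True, y3 = True, y4 = True, y5 = True, y6 = False, y7 = False, y8 = False, y9 = True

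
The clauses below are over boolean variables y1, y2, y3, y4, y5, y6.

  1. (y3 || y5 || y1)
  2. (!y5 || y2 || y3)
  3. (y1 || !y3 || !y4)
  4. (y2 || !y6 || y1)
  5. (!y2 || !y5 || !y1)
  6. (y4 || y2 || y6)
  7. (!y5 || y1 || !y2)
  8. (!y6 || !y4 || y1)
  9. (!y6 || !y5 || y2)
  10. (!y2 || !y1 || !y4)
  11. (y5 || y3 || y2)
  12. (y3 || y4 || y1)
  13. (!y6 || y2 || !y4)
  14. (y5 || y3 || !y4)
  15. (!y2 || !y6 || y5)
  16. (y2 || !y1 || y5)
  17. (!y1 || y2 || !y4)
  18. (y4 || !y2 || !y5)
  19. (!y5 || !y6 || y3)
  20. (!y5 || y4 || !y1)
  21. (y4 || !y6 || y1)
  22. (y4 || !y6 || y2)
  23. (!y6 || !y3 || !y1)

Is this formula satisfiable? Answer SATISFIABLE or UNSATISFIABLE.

Branch on y1: take y1 = True.
For the remaining variables, y2 = True, y3 = False, y4 = False, y5 = False, y6 = False works.
So y1=True, y2=True, y3=False, y4=False, y5=False, y6=False is a satisfying assignment.

SATISFIABLE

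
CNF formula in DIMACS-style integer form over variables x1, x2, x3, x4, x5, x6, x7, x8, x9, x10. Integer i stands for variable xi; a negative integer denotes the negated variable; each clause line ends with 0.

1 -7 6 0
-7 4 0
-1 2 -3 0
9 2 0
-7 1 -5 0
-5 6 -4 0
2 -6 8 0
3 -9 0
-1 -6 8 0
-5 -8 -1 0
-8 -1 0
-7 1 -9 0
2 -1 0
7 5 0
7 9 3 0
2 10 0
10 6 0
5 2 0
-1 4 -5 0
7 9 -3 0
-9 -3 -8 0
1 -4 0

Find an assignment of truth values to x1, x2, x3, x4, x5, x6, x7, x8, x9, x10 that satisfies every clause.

x10 occurs only positively in the remaining clauses — set x10 = True.
Set x1 = False and propagate.
  then x4 is forced to False.
  then x7 is forced to False.
  then x5 is forced to True.
For the remaining variables, x2 = False, x3 = True, x6 = False, x8 = False, x9 = True works.
Every clause has at least one true literal under this assignment.

x1 = False  x2 = False  x3 = True  x4 = False  x5 = True  x6 = False  x7 = False  x8 = False  x9 = True  x10 = True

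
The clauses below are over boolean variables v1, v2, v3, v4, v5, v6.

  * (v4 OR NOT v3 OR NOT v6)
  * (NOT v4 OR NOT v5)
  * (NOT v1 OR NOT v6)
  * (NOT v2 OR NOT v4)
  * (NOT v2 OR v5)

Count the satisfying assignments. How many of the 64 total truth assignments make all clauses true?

Case analysis on v4 and v2:
  v4=1, v2=1: a clause becomes empty — 0.
  v4=1, v2=0: v3 free; 3 ways for (v1,v5,v6) × 2^1 = 6.
  v4=0, v2=1: 5 of the 16 assignments to (v1,v3,v5,v6) work.
  v4=0, v2=0: v5 free; 5 ways for (v1,v3,v6) × 2^1 = 10.
Total: 0 + 6 + 5 + 10 = 21.

21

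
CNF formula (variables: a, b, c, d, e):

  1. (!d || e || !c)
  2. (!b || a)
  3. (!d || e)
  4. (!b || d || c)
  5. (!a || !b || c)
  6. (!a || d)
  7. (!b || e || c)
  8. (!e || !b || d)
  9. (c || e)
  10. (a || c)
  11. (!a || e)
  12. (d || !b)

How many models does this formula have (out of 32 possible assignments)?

Satisfying assignments:
  a=0 b=0 c=1 d=0 e=0
  a=0 b=0 c=1 d=0 e=1
  a=0 b=0 c=1 d=1 e=1
  a=1 b=0 c=0 d=1 e=1
  a=1 b=0 c=1 d=1 e=1
  a=1 b=1 c=1 d=1 e=1
Count: 6.

6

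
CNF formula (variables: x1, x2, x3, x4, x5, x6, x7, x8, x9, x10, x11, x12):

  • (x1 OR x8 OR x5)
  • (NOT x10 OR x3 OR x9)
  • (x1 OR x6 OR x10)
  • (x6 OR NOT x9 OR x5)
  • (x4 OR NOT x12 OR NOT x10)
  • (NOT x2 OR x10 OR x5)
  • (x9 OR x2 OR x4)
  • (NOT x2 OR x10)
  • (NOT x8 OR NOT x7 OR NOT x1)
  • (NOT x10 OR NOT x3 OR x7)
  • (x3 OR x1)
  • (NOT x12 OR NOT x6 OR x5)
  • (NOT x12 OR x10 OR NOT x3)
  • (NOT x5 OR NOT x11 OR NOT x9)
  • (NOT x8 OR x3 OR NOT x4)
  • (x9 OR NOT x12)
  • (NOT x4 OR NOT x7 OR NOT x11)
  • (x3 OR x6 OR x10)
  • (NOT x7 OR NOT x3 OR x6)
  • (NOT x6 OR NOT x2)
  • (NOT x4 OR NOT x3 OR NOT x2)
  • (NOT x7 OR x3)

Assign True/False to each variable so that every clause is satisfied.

x1=0, x2=0, x3=1, x4=1, x5=1, x6=1, x7=1, x8=1, x9=1, x10=0, x11=0, x12=0

Check each clause:
  1. (x8 OR x5 OR x1) — x8 is true.
  2. (x3 OR NOT x10 OR x9) — x9 is true.
  3. (x6 OR x10 OR x1) — x6 is true.
  4. (NOT x9 OR x6 OR x5) — x5 is true.
  5. (x4 OR NOT x10 OR NOT x12) — x4 is true.
  6. (x10 OR x5 OR NOT x2) — x5 is true.
  7. (x2 OR x4 OR x9) — x9 is true.
  8. (NOT x2 OR x10) — NOT x2 is true.
  9. (NOT x8 OR NOT x1 OR NOT x7) — NOT x1 is true.
  10. (NOT x3 OR x7 OR NOT x10) — NOT x10 is true.
  11. (x1 OR x3) — x3 is true.
  12. (x5 OR NOT x6 OR NOT x12) — NOT x12 is true.
  13. (NOT x3 OR NOT x12 OR x10) — NOT x12 is true.
  14. (NOT x11 OR NOT x5 OR NOT x9) — NOT x11 is true.
  15. (NOT x8 OR x3 OR NOT x4) — x3 is true.
  16. (NOT x12 OR x9) — x9 is true.
  17. (NOT x7 OR NOT x11 OR NOT x4) — NOT x11 is true.
  18. (x10 OR x3 OR x6) — x3 is true.
  19. (NOT x7 OR NOT x3 OR x6) — x6 is true.
  20. (NOT x2 OR NOT x6) — NOT x2 is true.
  21. (NOT x2 OR NOT x4 OR NOT x3) — NOT x2 is true.
  22. (NOT x7 OR x3) — x3 is true.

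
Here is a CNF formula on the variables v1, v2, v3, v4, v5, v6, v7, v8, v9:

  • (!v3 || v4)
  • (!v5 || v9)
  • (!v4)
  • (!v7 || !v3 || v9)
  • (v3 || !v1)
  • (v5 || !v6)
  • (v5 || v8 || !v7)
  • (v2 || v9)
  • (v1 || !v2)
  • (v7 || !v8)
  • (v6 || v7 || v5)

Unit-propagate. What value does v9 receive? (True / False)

True

(!v4) stands alone — v4 = False.
(v4 || !v3): since v4 = False, the clause reduces to (!v3). v3 = False.
(!v1 || v3) with v3 = False leaves only !v1, so v1 = False.
From (!v2 || v1) and v1 = False: v2 = False.
(v2 || v9): since v2 = False, the clause reduces to (v9). v9 = True.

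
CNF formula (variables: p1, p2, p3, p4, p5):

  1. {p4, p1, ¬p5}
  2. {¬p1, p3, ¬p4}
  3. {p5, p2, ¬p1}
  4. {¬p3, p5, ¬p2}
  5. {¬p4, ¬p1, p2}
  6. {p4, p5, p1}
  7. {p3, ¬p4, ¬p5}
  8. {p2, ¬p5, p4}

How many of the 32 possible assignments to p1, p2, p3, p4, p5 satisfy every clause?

Split on p4, then p5.
  p4=T, p5=T: remaining (p1,p2,p3) ∈ {(F,F,T); (F,T,T); (T,T,T)} — 3.
  p4=T, p5=F: remaining (p1,p2,p3) ∈ {(F,F,F); (F,F,T); (F,T,F)} — 3.
  p4=F, p5=T: remaining (p1,p2,p3) ∈ {(T,T,F); (T,T,T)} — 2.
  p4=F, p5=F: remaining (p1,p2,p3) ∈ {(T,T,F)} — 1.
Total: 3 + 3 + 2 + 1 = 9.

9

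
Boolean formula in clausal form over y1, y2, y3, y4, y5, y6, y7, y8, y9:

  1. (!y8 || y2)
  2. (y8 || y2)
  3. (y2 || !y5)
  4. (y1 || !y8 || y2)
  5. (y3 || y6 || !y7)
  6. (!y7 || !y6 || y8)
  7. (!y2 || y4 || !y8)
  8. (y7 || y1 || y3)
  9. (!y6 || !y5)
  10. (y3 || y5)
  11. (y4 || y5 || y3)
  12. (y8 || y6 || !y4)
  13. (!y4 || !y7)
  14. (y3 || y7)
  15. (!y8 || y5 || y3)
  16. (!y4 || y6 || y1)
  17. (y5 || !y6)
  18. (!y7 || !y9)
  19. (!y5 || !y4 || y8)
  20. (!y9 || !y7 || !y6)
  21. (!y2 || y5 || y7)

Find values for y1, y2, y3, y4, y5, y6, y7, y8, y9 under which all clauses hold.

y1=True, y2=True, y3=True, y4=False, y5=True, y6=False, y7=True, y8=False, y9=False

Check each clause:
  1. (y2 || !y8) — !y8 is true.
  2. (y8 || y2) — y2 is true.
  3. (!y5 || y2) — y2 is true.
  4. (!y8 || y2 || y1) — !y8 is true.
  5. (y3 || !y7 || y6) — y3 is true.
  6. (!y7 || !y6 || y8) — !y6 is true.
  7. (y4 || !y8 || !y2) — !y8 is true.
  8. (y7 || y1 || y3) — y1 is true.
  9. (!y6 || !y5) — !y6 is true.
  10. (y3 || y5) — y3 is true.
  11. (y5 || y3 || y4) — y3 is true.
  12. (y6 || y8 || !y4) — !y4 is true.
  13. (!y7 || !y4) — !y4 is true.
  14. (y3 || y7) — y3 is true.
  15. (!y8 || y3 || y5) — !y8 is true.
  16. (!y4 || y1 || y6) — y1 is true.
  17. (!y6 || y5) — !y6 is true.
  18. (!y7 || !y9) — !y9 is true.
  19. (!y5 || !y4 || y8) — !y4 is true.
  20. (!y6 || !y7 || !y9) — !y6 is true.
  21. (!y2 || y5 || y7) — y5 is true.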